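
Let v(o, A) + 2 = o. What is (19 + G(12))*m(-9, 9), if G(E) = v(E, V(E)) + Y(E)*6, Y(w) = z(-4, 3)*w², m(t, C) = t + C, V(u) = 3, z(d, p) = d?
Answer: 0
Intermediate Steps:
m(t, C) = C + t
v(o, A) = -2 + o
Y(w) = -4*w²
G(E) = -2 + E - 24*E² (G(E) = (-2 + E) - 4*E²*6 = (-2 + E) - 24*E² = -2 + E - 24*E²)
(19 + G(12))*m(-9, 9) = (19 + (-2 + 12 - 24*12²))*(9 - 9) = (19 + (-2 + 12 - 24*144))*0 = (19 + (-2 + 12 - 3456))*0 = (19 - 3446)*0 = -3427*0 = 0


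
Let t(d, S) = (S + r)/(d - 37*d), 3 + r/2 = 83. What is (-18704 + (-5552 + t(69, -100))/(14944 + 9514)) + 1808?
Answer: -85542319445/5062806 ≈ -16896.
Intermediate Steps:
r = 160 (r = -6 + 2*83 = -6 + 166 = 160)
t(d, S) = -(160 + S)/(36*d) (t(d, S) = (S + 160)/(d - 37*d) = (160 + S)/((-36*d)) = (160 + S)*(-1/(36*d)) = -(160 + S)/(36*d))
(-18704 + (-5552 + t(69, -100))/(14944 + 9514)) + 1808 = (-18704 + (-5552 + (1/36)*(-160 - 1*(-100))/69)/(14944 + 9514)) + 1808 = (-18704 + (-5552 + (1/36)*(1/69)*(-160 + 100))/24458) + 1808 = (-18704 + (-5552 + (1/36)*(1/69)*(-60))*(1/24458)) + 1808 = (-18704 + (-5552 - 5/207)*(1/24458)) + 1808 = (-18704 - 1149269/207*1/24458) + 1808 = (-18704 - 1149269/5062806) + 1808 = -94695872693/5062806 + 1808 = -85542319445/5062806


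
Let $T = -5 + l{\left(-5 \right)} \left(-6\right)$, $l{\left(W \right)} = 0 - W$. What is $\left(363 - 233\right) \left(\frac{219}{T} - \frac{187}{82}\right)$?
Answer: $- \frac{318539}{287} \approx -1109.9$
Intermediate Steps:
$l{\left(W \right)} = - W$
$T = -35$ ($T = -5 + \left(-1\right) \left(-5\right) \left(-6\right) = -5 + 5 \left(-6\right) = -5 - 30 = -35$)
$\left(363 - 233\right) \left(\frac{219}{T} - \frac{187}{82}\right) = \left(363 - 233\right) \left(\frac{219}{-35} - \frac{187}{82}\right) = 130 \left(219 \left(- \frac{1}{35}\right) - \frac{187}{82}\right) = 130 \left(- \frac{219}{35} - \frac{187}{82}\right) = 130 \left(- \frac{24503}{2870}\right) = - \frac{318539}{287}$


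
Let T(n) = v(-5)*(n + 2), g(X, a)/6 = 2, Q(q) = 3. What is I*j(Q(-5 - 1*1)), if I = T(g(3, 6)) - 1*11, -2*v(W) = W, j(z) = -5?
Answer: -120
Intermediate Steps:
g(X, a) = 12 (g(X, a) = 6*2 = 12)
v(W) = -W/2
T(n) = 5 + 5*n/2 (T(n) = (-½*(-5))*(n + 2) = 5*(2 + n)/2 = 5 + 5*n/2)
I = 24 (I = (5 + (5/2)*12) - 1*11 = (5 + 30) - 11 = 35 - 11 = 24)
I*j(Q(-5 - 1*1)) = 24*(-5) = -120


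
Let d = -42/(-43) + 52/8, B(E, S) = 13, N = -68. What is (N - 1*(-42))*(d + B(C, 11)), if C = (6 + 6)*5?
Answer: -22893/43 ≈ -532.40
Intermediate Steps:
C = 60 (C = 12*5 = 60)
d = 643/86 (d = -42*(-1/43) + 52*(1/8) = 42/43 + 13/2 = 643/86 ≈ 7.4767)
(N - 1*(-42))*(d + B(C, 11)) = (-68 - 1*(-42))*(643/86 + 13) = (-68 + 42)*(1761/86) = -26*1761/86 = -22893/43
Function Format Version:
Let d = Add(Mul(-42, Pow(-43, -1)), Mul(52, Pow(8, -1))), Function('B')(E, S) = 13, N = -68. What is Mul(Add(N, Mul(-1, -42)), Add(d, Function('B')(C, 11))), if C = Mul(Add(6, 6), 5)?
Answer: Rational(-22893, 43) ≈ -532.40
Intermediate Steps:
C = 60 (C = Mul(12, 5) = 60)
d = Rational(643, 86) (d = Add(Mul(-42, Rational(-1, 43)), Mul(52, Rational(1, 8))) = Add(Rational(42, 43), Rational(13, 2)) = Rational(643, 86) ≈ 7.4767)
Mul(Add(N, Mul(-1, -42)), Add(d, Function('B')(C, 11))) = Mul(Add(-68, Mul(-1, -42)), Add(Rational(643, 86), 13)) = Mul(Add(-68, 42), Rational(1761, 86)) = Mul(-26, Rational(1761, 86)) = Rational(-22893, 43)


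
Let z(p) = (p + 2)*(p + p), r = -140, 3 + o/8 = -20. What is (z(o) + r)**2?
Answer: 4467050896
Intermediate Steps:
o = -184 (o = -24 + 8*(-20) = -24 - 160 = -184)
z(p) = 2*p*(2 + p) (z(p) = (2 + p)*(2*p) = 2*p*(2 + p))
(z(o) + r)**2 = (2*(-184)*(2 - 184) - 140)**2 = (2*(-184)*(-182) - 140)**2 = (66976 - 140)**2 = 66836**2 = 4467050896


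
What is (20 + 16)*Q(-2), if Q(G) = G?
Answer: -72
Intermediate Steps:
(20 + 16)*Q(-2) = (20 + 16)*(-2) = 36*(-2) = -72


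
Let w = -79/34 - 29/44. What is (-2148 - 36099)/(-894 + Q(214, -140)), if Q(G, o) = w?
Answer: 28608756/670943 ≈ 42.640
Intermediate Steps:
w = -2231/748 (w = -79*1/34 - 29*1/44 = -79/34 - 29/44 = -2231/748 ≈ -2.9826)
Q(G, o) = -2231/748
(-2148 - 36099)/(-894 + Q(214, -140)) = (-2148 - 36099)/(-894 - 2231/748) = -38247/(-670943/748) = -38247*(-748/670943) = 28608756/670943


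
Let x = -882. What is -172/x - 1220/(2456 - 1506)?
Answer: -45632/41895 ≈ -1.0892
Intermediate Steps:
-172/x - 1220/(2456 - 1506) = -172/(-882) - 1220/(2456 - 1506) = -172*(-1/882) - 1220/950 = 86/441 - 1220*1/950 = 86/441 - 122/95 = -45632/41895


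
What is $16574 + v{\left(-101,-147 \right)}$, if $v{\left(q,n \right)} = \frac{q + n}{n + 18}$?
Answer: $\frac{2138294}{129} \approx 16576.0$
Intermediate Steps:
$v{\left(q,n \right)} = \frac{n + q}{18 + n}$
$16574 + v{\left(-101,-147 \right)} = 16574 + \frac{-147 - 101}{18 - 147} = 16574 + \frac{1}{-129} \left(-248\right) = 16574 - - \frac{248}{129} = 16574 + \frac{248}{129} = \frac{2138294}{129}$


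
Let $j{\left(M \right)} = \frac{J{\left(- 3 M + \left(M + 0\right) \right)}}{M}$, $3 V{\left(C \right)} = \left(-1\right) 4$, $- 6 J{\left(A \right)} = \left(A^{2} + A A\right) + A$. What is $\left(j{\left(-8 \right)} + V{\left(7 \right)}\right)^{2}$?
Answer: $\frac{841}{9} \approx 93.444$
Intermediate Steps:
$J{\left(A \right)} = - \frac{A^{2}}{3} - \frac{A}{6}$ ($J{\left(A \right)} = - \frac{\left(A^{2} + A A\right) + A}{6} = - \frac{\left(A^{2} + A^{2}\right) + A}{6} = - \frac{2 A^{2} + A}{6} = - \frac{A + 2 A^{2}}{6} = - \frac{A^{2}}{3} - \frac{A}{6}$)
$V{\left(C \right)} = - \frac{4}{3}$ ($V{\left(C \right)} = \frac{\left(-1\right) 4}{3} = \frac{1}{3} \left(-4\right) = - \frac{4}{3}$)
$j{\left(M \right)} = \frac{1}{3} - \frac{4 M}{3}$ ($j{\left(M \right)} = \frac{\left(- \frac{1}{6}\right) \left(- 3 M + \left(M + 0\right)\right) \left(1 + 2 \left(- 3 M + \left(M + 0\right)\right)\right)}{M} = \frac{\left(- \frac{1}{6}\right) \left(- 3 M + M\right) \left(1 + 2 \left(- 3 M + M\right)\right)}{M} = \frac{\left(- \frac{1}{6}\right) \left(- 2 M\right) \left(1 + 2 \left(- 2 M\right)\right)}{M} = \frac{\left(- \frac{1}{6}\right) \left(- 2 M\right) \left(1 - 4 M\right)}{M} = \frac{\frac{1}{3} M \left(1 - 4 M\right)}{M} = \frac{1}{3} - \frac{4 M}{3}$)
$\left(j{\left(-8 \right)} + V{\left(7 \right)}\right)^{2} = \left(\left(\frac{1}{3} - - \frac{32}{3}\right) - \frac{4}{3}\right)^{2} = \left(\left(\frac{1}{3} + \frac{32}{3}\right) - \frac{4}{3}\right)^{2} = \left(11 - \frac{4}{3}\right)^{2} = \left(\frac{29}{3}\right)^{2} = \frac{841}{9}$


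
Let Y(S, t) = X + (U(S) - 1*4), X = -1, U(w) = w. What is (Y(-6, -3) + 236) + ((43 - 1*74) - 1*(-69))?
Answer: 263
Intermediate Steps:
Y(S, t) = -5 + S (Y(S, t) = -1 + (S - 1*4) = -1 + (S - 4) = -1 + (-4 + S) = -5 + S)
(Y(-6, -3) + 236) + ((43 - 1*74) - 1*(-69)) = ((-5 - 6) + 236) + ((43 - 1*74) - 1*(-69)) = (-11 + 236) + ((43 - 74) + 69) = 225 + (-31 + 69) = 225 + 38 = 263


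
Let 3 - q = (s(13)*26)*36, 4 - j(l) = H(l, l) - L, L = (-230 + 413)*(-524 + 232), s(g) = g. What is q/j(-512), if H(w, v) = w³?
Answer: -4055/44721432 ≈ -9.0672e-5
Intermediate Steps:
L = -53436 (L = 183*(-292) = -53436)
j(l) = -53432 - l³ (j(l) = 4 - (l³ - 1*(-53436)) = 4 - (l³ + 53436) = 4 - (53436 + l³) = 4 + (-53436 - l³) = -53432 - l³)
q = -12165 (q = 3 - 13*26*36 = 3 - 338*36 = 3 - 1*12168 = 3 - 12168 = -12165)
q/j(-512) = -12165/(-53432 - 1*(-512)³) = -12165/(-53432 - 1*(-134217728)) = -12165/(-53432 + 134217728) = -12165/134164296 = -12165*1/134164296 = -4055/44721432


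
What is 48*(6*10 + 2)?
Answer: 2976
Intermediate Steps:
48*(6*10 + 2) = 48*(60 + 2) = 48*62 = 2976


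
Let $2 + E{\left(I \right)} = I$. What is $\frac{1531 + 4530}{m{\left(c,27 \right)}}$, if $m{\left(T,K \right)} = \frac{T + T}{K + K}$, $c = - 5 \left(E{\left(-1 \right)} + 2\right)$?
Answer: $\frac{163647}{5} \approx 32729.0$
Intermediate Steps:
$E{\left(I \right)} = -2 + I$
$c = 5$ ($c = - 5 \left(\left(-2 - 1\right) + 2\right) = - 5 \left(-3 + 2\right) = \left(-5\right) \left(-1\right) = 5$)
$m{\left(T,K \right)} = \frac{T}{K}$ ($m{\left(T,K \right)} = \frac{2 T}{2 K} = 2 T \frac{1}{2 K} = \frac{T}{K}$)
$\frac{1531 + 4530}{m{\left(c,27 \right)}} = \frac{1531 + 4530}{5 \cdot \frac{1}{27}} = \frac{6061}{5 \cdot \frac{1}{27}} = \frac{6061}{\frac{5}{27}} = 6061 \cdot \frac{27}{5} = \frac{163647}{5}$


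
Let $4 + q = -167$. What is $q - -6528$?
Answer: $6357$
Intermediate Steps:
$q = -171$ ($q = -4 - 167 = -171$)
$q - -6528 = -171 - -6528 = -171 + 6528 = 6357$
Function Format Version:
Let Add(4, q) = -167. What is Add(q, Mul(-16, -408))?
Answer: 6357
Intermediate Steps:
q = -171 (q = Add(-4, -167) = -171)
Add(q, Mul(-16, -408)) = Add(-171, Mul(-16, -408)) = Add(-171, 6528) = 6357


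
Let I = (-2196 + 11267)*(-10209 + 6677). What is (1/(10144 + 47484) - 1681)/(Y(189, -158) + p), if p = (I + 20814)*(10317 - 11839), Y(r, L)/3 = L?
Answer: -96872667/2808289177560056 ≈ -3.4495e-8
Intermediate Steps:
Y(r, L) = 3*L
I = -32038772 (I = 9071*(-3532) = -32038772)
p = 48731332076 (p = (-32038772 + 20814)*(10317 - 11839) = -32017958*(-1522) = 48731332076)
(1/(10144 + 47484) - 1681)/(Y(189, -158) + p) = (1/(10144 + 47484) - 1681)/(3*(-158) + 48731332076) = (1/57628 - 1681)/(-474 + 48731332076) = (1/57628 - 1681)/48731331602 = -96872667/57628*1/48731331602 = -96872667/2808289177560056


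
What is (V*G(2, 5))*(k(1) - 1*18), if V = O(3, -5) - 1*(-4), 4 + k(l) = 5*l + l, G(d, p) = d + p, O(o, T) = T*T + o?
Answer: -3584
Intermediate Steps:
O(o, T) = o + T² (O(o, T) = T² + o = o + T²)
k(l) = -4 + 6*l (k(l) = -4 + (5*l + l) = -4 + 6*l)
V = 32 (V = (3 + (-5)²) - 1*(-4) = (3 + 25) + 4 = 28 + 4 = 32)
(V*G(2, 5))*(k(1) - 1*18) = (32*(2 + 5))*((-4 + 6*1) - 1*18) = (32*7)*((-4 + 6) - 18) = 224*(2 - 18) = 224*(-16) = -3584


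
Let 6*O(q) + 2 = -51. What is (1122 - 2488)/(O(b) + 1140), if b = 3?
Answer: -8196/6787 ≈ -1.2076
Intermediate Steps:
O(q) = -53/6 (O(q) = -⅓ + (⅙)*(-51) = -⅓ - 17/2 = -53/6)
(1122 - 2488)/(O(b) + 1140) = (1122 - 2488)/(-53/6 + 1140) = -1366/6787/6 = -1366*6/6787 = -8196/6787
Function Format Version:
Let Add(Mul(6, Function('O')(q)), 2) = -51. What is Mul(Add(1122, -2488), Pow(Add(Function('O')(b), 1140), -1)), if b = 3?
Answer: Rational(-8196, 6787) ≈ -1.2076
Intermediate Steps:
Function('O')(q) = Rational(-53, 6) (Function('O')(q) = Add(Rational(-1, 3), Mul(Rational(1, 6), -51)) = Add(Rational(-1, 3), Rational(-17, 2)) = Rational(-53, 6))
Mul(Add(1122, -2488), Pow(Add(Function('O')(b), 1140), -1)) = Mul(Add(1122, -2488), Pow(Add(Rational(-53, 6), 1140), -1)) = Mul(-1366, Pow(Rational(6787, 6), -1)) = Mul(-1366, Rational(6, 6787)) = Rational(-8196, 6787)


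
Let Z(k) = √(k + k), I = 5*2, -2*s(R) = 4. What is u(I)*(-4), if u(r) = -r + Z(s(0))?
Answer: 40 - 8*I ≈ 40.0 - 8.0*I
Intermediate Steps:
s(R) = -2 (s(R) = -½*4 = -2)
I = 10
Z(k) = √2*√k (Z(k) = √(2*k) = √2*√k)
u(r) = -r + 2*I (u(r) = -r + √2*√(-2) = -r + √2*(I*√2) = -r + 2*I)
u(I)*(-4) = (-1*10 + 2*I)*(-4) = (-10 + 2*I)*(-4) = 40 - 8*I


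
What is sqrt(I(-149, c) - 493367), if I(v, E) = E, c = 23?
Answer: 12*I*sqrt(3426) ≈ 702.38*I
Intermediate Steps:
sqrt(I(-149, c) - 493367) = sqrt(23 - 493367) = sqrt(-493344) = 12*I*sqrt(3426)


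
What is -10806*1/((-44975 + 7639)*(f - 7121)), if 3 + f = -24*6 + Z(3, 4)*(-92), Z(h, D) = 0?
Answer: -5403/135679024 ≈ -3.9822e-5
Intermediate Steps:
f = -147 (f = -3 + (-24*6 + 0*(-92)) = -3 + (-144 + 0) = -3 - 144 = -147)
-10806*1/((-44975 + 7639)*(f - 7121)) = -10806*1/((-44975 + 7639)*(-147 - 7121)) = -10806/((-37336*(-7268))) = -10806/271358048 = -10806*1/271358048 = -5403/135679024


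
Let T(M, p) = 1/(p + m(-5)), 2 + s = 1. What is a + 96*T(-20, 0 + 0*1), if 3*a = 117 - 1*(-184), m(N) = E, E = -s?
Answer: 589/3 ≈ 196.33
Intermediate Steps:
s = -1 (s = -2 + 1 = -1)
E = 1 (E = -1*(-1) = 1)
m(N) = 1
a = 301/3 (a = (117 - 1*(-184))/3 = (117 + 184)/3 = (1/3)*301 = 301/3 ≈ 100.33)
T(M, p) = 1/(1 + p) (T(M, p) = 1/(p + 1) = 1/(1 + p))
a + 96*T(-20, 0 + 0*1) = 301/3 + 96/(1 + (0 + 0*1)) = 301/3 + 96/(1 + (0 + 0)) = 301/3 + 96/(1 + 0) = 301/3 + 96/1 = 301/3 + 96*1 = 301/3 + 96 = 589/3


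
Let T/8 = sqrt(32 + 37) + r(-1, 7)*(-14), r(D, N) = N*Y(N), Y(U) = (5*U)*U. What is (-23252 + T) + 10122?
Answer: -205210 + 8*sqrt(69) ≈ -2.0514e+5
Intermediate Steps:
Y(U) = 5*U**2
r(D, N) = 5*N**3 (r(D, N) = N*(5*N**2) = 5*N**3)
T = -192080 + 8*sqrt(69) (T = 8*(sqrt(32 + 37) + (5*7**3)*(-14)) = 8*(sqrt(69) + (5*343)*(-14)) = 8*(sqrt(69) + 1715*(-14)) = 8*(sqrt(69) - 24010) = 8*(-24010 + sqrt(69)) = -192080 + 8*sqrt(69) ≈ -1.9201e+5)
(-23252 + T) + 10122 = (-23252 + (-192080 + 8*sqrt(69))) + 10122 = (-215332 + 8*sqrt(69)) + 10122 = -205210 + 8*sqrt(69)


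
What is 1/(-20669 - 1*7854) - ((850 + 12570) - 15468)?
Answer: 58415103/28523 ≈ 2048.0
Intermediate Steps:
1/(-20669 - 1*7854) - ((850 + 12570) - 15468) = 1/(-20669 - 7854) - (13420 - 15468) = 1/(-28523) - 1*(-2048) = -1/28523 + 2048 = 58415103/28523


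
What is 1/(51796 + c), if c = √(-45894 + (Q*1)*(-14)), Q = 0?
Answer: 25898/1341435755 - I*√45894/2682871510 ≈ 1.9306e-5 - 7.9851e-8*I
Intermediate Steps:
c = I*√45894 (c = √(-45894 + (0*1)*(-14)) = √(-45894 + 0*(-14)) = √(-45894 + 0) = √(-45894) = I*√45894 ≈ 214.23*I)
1/(51796 + c) = 1/(51796 + I*√45894)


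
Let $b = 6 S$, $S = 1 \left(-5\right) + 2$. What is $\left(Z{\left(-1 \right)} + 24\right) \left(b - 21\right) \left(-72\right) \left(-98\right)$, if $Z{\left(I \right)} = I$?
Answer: $-6329232$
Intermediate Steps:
$S = -3$ ($S = -5 + 2 = -3$)
$b = -18$ ($b = 6 \left(-3\right) = -18$)
$\left(Z{\left(-1 \right)} + 24\right) \left(b - 21\right) \left(-72\right) \left(-98\right) = \left(-1 + 24\right) \left(-18 - 21\right) \left(-72\right) \left(-98\right) = 23 \left(-39\right) \left(-72\right) \left(-98\right) = \left(-897\right) \left(-72\right) \left(-98\right) = 64584 \left(-98\right) = -6329232$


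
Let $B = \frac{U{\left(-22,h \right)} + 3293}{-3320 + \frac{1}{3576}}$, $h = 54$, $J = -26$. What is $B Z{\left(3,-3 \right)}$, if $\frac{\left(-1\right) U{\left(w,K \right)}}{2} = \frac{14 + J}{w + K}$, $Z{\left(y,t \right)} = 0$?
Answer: $0$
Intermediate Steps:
$U{\left(w,K \right)} = \frac{24}{K + w}$ ($U{\left(w,K \right)} = - 2 \frac{14 - 26}{w + K} = - 2 \left(- \frac{12}{K + w}\right) = \frac{24}{K + w}$)
$B = - \frac{11778450}{11872319}$ ($B = \frac{\frac{24}{54 - 22} + 3293}{-3320 + \frac{1}{3576}} = \frac{\frac{24}{32} + 3293}{-3320 + \frac{1}{3576}} = \frac{24 \cdot \frac{1}{32} + 3293}{- \frac{11872319}{3576}} = \left(\frac{3}{4} + 3293\right) \left(- \frac{3576}{11872319}\right) = \frac{13175}{4} \left(- \frac{3576}{11872319}\right) = - \frac{11778450}{11872319} \approx -0.99209$)
$B Z{\left(3,-3 \right)} = \left(- \frac{11778450}{11872319}\right) 0 = 0$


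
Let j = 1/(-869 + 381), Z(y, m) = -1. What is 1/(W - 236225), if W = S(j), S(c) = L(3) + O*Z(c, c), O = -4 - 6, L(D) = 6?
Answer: -1/236209 ≈ -4.2335e-6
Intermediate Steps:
O = -10
j = -1/488 (j = 1/(-488) = -1/488 ≈ -0.0020492)
S(c) = 16 (S(c) = 6 - 10*(-1) = 6 + 10 = 16)
W = 16
1/(W - 236225) = 1/(16 - 236225) = 1/(-236209) = -1/236209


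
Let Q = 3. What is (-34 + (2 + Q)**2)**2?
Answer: 81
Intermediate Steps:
(-34 + (2 + Q)**2)**2 = (-34 + (2 + 3)**2)**2 = (-34 + 5**2)**2 = (-34 + 25)**2 = (-9)**2 = 81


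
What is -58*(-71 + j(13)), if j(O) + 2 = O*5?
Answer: 464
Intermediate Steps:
j(O) = -2 + 5*O (j(O) = -2 + O*5 = -2 + 5*O)
-58*(-71 + j(13)) = -58*(-71 + (-2 + 5*13)) = -58*(-71 + (-2 + 65)) = -58*(-71 + 63) = -58*(-8) = 464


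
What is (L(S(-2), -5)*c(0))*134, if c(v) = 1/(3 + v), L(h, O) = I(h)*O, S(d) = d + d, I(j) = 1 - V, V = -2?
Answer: -670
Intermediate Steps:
I(j) = 3 (I(j) = 1 - 1*(-2) = 1 + 2 = 3)
S(d) = 2*d
L(h, O) = 3*O
(L(S(-2), -5)*c(0))*134 = ((3*(-5))/(3 + 0))*134 = -15/3*134 = -15*⅓*134 = -5*134 = -670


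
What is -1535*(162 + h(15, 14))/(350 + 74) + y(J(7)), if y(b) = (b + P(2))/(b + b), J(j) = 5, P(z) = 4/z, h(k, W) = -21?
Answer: -1080691/2120 ≈ -509.76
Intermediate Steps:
y(b) = (2 + b)/(2*b) (y(b) = (b + 4/2)/(b + b) = (b + 4*(1/2))/((2*b)) = (b + 2)*(1/(2*b)) = (2 + b)*(1/(2*b)) = (2 + b)/(2*b))
-1535*(162 + h(15, 14))/(350 + 74) + y(J(7)) = -1535*(162 - 21)/(350 + 74) + (1/2)*(2 + 5)/5 = -216435/424 + (1/2)*(1/5)*7 = -216435/424 + 7/10 = -1080691/2120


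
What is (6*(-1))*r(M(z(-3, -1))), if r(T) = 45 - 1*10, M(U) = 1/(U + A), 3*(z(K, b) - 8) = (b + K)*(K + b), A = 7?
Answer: -210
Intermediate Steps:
z(K, b) = 8 + (K + b)²/3 (z(K, b) = 8 + ((b + K)*(K + b))/3 = 8 + ((K + b)*(K + b))/3 = 8 + (K + b)²/3)
M(U) = 1/(7 + U) (M(U) = 1/(U + 7) = 1/(7 + U))
r(T) = 35 (r(T) = 45 - 10 = 35)
(6*(-1))*r(M(z(-3, -1))) = (6*(-1))*35 = -6*35 = -210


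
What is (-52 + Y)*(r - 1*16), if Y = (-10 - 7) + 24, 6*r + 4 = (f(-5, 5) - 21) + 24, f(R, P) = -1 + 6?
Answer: 690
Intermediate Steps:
f(R, P) = 5
r = 2/3 (r = -2/3 + ((5 - 21) + 24)/6 = -2/3 + (-16 + 24)/6 = -2/3 + (1/6)*8 = -2/3 + 4/3 = 2/3 ≈ 0.66667)
Y = 7 (Y = -17 + 24 = 7)
(-52 + Y)*(r - 1*16) = (-52 + 7)*(2/3 - 1*16) = -45*(2/3 - 16) = -45*(-46/3) = 690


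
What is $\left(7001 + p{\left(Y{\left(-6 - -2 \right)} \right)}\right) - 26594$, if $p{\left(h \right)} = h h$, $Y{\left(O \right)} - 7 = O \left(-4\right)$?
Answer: $-19064$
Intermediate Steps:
$Y{\left(O \right)} = 7 - 4 O$ ($Y{\left(O \right)} = 7 + O \left(-4\right) = 7 - 4 O$)
$p{\left(h \right)} = h^{2}$
$\left(7001 + p{\left(Y{\left(-6 - -2 \right)} \right)}\right) - 26594 = \left(7001 + \left(7 - 4 \left(-6 - -2\right)\right)^{2}\right) - 26594 = \left(7001 + \left(7 - 4 \left(-6 + 2\right)\right)^{2}\right) - 26594 = \left(7001 + \left(7 - -16\right)^{2}\right) - 26594 = \left(7001 + \left(7 + 16\right)^{2}\right) - 26594 = \left(7001 + 23^{2}\right) - 26594 = \left(7001 + 529\right) - 26594 = 7530 - 26594 = -19064$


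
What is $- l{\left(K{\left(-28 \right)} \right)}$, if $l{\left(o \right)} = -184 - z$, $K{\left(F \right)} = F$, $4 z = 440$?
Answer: $294$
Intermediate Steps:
$z = 110$ ($z = \frac{1}{4} \cdot 440 = 110$)
$l{\left(o \right)} = -294$ ($l{\left(o \right)} = -184 - 110 = -294$)
$- l{\left(K{\left(-28 \right)} \right)} = \left(-1\right) \left(-294\right) = 294$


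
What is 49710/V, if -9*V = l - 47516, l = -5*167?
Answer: 149130/16117 ≈ 9.2530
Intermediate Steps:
l = -835
V = 16117/3 (V = -(-835 - 47516)/9 = -⅑*(-48351) = 16117/3 ≈ 5372.3)
49710/V = 49710/(16117/3) = 49710*(3/16117) = 149130/16117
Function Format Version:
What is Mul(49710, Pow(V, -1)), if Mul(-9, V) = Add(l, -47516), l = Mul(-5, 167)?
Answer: Rational(149130, 16117) ≈ 9.2530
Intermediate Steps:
l = -835
V = Rational(16117, 3) (V = Mul(Rational(-1, 9), Add(-835, -47516)) = Mul(Rational(-1, 9), -48351) = Rational(16117, 3) ≈ 5372.3)
Mul(49710, Pow(V, -1)) = Mul(49710, Pow(Rational(16117, 3), -1)) = Mul(49710, Rational(3, 16117)) = Rational(149130, 16117)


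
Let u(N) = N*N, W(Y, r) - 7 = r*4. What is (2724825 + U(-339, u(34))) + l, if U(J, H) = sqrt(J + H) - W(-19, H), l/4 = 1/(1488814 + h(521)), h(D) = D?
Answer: 4051280130994/1489335 + sqrt(817) ≈ 2.7202e+6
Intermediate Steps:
W(Y, r) = 7 + 4*r (W(Y, r) = 7 + r*4 = 7 + 4*r)
u(N) = N**2
l = 4/1489335 (l = 4/(1488814 + 521) = 4/1489335 ≈ 2.6858e-6)
U(J, H) = -7 + sqrt(H + J) - 4*H (U(J, H) = sqrt(J + H) - (7 + 4*H) = sqrt(H + J) + (-7 - 4*H) = -7 + sqrt(H + J) - 4*H)
(2724825 + U(-339, u(34))) + l = (2724825 + (-7 + sqrt(34**2 - 339) - 4*34**2)) + 4/1489335 = (2724825 + (-7 + sqrt(1156 - 339) - 4*1156)) + 4/1489335 = (2724825 + (-7 + sqrt(817) - 4624)) + 4/1489335 = (2724825 + (-4631 + sqrt(817))) + 4/1489335 = (2720194 + sqrt(817)) + 4/1489335 = 4051280130994/1489335 + sqrt(817)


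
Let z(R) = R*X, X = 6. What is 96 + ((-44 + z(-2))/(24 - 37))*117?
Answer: 600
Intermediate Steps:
z(R) = 6*R (z(R) = R*6 = 6*R)
96 + ((-44 + z(-2))/(24 - 37))*117 = 96 + ((-44 + 6*(-2))/(24 - 37))*117 = 96 + ((-44 - 12)/(-13))*117 = 96 - 56*(-1/13)*117 = 96 + (56/13)*117 = 96 + 504 = 600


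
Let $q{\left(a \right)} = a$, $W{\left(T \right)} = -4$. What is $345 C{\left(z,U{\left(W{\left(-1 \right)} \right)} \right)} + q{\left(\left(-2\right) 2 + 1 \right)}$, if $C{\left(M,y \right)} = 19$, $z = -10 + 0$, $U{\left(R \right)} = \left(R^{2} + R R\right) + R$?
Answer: $6552$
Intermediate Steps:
$U{\left(R \right)} = R + 2 R^{2}$ ($U{\left(R \right)} = \left(R^{2} + R^{2}\right) + R = 2 R^{2} + R = R + 2 R^{2}$)
$z = -10$
$345 C{\left(z,U{\left(W{\left(-1 \right)} \right)} \right)} + q{\left(\left(-2\right) 2 + 1 \right)} = 345 \cdot 19 + \left(\left(-2\right) 2 + 1\right) = 6555 + \left(-4 + 1\right) = 6555 - 3 = 6552$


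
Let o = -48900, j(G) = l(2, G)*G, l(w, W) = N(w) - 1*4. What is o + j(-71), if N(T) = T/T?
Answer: -48687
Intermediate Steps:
N(T) = 1
l(w, W) = -3 (l(w, W) = 1 - 1*4 = 1 - 4 = -3)
j(G) = -3*G
o + j(-71) = -48900 - 3*(-71) = -48900 + 213 = -48687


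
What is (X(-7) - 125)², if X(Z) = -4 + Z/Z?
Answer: 16384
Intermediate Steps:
X(Z) = -3 (X(Z) = -4 + 1 = -3)
(X(-7) - 125)² = (-3 - 125)² = (-128)² = 16384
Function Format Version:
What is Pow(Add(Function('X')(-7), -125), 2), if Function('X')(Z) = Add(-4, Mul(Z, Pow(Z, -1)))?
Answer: 16384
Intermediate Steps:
Function('X')(Z) = -3 (Function('X')(Z) = Add(-4, 1) = -3)
Pow(Add(Function('X')(-7), -125), 2) = Pow(Add(-3, -125), 2) = Pow(-128, 2) = 16384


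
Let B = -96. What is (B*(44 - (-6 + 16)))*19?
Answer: -62016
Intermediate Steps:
(B*(44 - (-6 + 16)))*19 = -96*(44 - (-6 + 16))*19 = -96*(44 - 1*10)*19 = -96*(44 - 10)*19 = -96*34*19 = -3264*19 = -62016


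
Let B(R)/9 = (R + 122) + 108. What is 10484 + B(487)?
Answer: 16937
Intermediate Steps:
B(R) = 2070 + 9*R (B(R) = 9*((R + 122) + 108) = 9*((122 + R) + 108) = 9*(230 + R) = 2070 + 9*R)
10484 + B(487) = 10484 + (2070 + 9*487) = 10484 + (2070 + 4383) = 10484 + 6453 = 16937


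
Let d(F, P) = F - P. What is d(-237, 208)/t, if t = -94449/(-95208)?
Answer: -14122520/31483 ≈ -448.58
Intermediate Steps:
t = 31483/31736 (t = -94449*(-1/95208) = 31483/31736 ≈ 0.99203)
d(-237, 208)/t = (-237 - 1*208)/(31483/31736) = (-237 - 208)*(31736/31483) = -445*31736/31483 = -14122520/31483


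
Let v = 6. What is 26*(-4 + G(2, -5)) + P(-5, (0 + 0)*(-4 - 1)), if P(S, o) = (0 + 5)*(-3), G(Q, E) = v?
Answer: 37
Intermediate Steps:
G(Q, E) = 6
P(S, o) = -15 (P(S, o) = 5*(-3) = -15)
26*(-4 + G(2, -5)) + P(-5, (0 + 0)*(-4 - 1)) = 26*(-4 + 6) - 15 = 26*2 - 15 = 52 - 15 = 37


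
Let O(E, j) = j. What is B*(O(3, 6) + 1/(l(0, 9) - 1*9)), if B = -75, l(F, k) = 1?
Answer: -3525/8 ≈ -440.63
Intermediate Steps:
B*(O(3, 6) + 1/(l(0, 9) - 1*9)) = -75*(6 + 1/(1 - 1*9)) = -75*(6 + 1/(1 - 9)) = -75*(6 + 1/(-8)) = -75*(6 - ⅛) = -75*47/8 = -3525/8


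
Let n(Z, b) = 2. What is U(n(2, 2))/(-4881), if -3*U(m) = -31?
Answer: -31/14643 ≈ -0.0021171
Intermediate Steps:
U(m) = 31/3 (U(m) = -⅓*(-31) = 31/3)
U(n(2, 2))/(-4881) = (31/3)/(-4881) = (31/3)*(-1/4881) = -31/14643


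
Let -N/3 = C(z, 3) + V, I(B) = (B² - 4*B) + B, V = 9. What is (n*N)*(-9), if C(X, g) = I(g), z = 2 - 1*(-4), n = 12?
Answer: 2916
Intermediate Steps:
z = 6 (z = 2 + 4 = 6)
I(B) = B² - 3*B
C(X, g) = g*(-3 + g)
N = -27 (N = -3*(3*(-3 + 3) + 9) = -3*(3*0 + 9) = -3*(0 + 9) = -3*9 = -27)
(n*N)*(-9) = (12*(-27))*(-9) = -324*(-9) = 2916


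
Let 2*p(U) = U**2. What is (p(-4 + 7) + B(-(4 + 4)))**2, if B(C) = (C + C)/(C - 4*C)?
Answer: 529/36 ≈ 14.694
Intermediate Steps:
p(U) = U**2/2
B(C) = -2/3 (B(C) = (2*C)/((-3*C)) = (2*C)*(-1/(3*C)) = -2/3)
(p(-4 + 7) + B(-(4 + 4)))**2 = ((-4 + 7)**2/2 - 2/3)**2 = ((1/2)*3**2 - 2/3)**2 = ((1/2)*9 - 2/3)**2 = (9/2 - 2/3)**2 = (23/6)**2 = 529/36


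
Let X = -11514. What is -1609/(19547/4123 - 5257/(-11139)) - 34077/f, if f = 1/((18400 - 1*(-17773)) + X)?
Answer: -201176292963488565/239408644 ≈ -8.4030e+8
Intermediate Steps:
f = 1/24659 (f = 1/((18400 - 1*(-17773)) - 11514) = 1/((18400 + 17773) - 11514) = 1/(36173 - 11514) = 1/24659 ≈ 4.0553e-5)
-1609/(19547/4123 - 5257/(-11139)) - 34077/f = -1609/(19547/4123 - 5257/(-11139)) - 34077/1/24659 = -1609/(19547*(1/4123) - 5257*(-1/11139)) - 34077*24659 = -1609/(19547/4123 + 5257/11139) - 840304743 = -1609/239408644/45926097 - 840304743 = -1609*45926097/239408644 - 840304743 = -73895090073/239408644 - 840304743 = -201176292963488565/239408644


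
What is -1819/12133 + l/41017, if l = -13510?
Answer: -238526753/497659261 ≈ -0.47930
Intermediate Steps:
-1819/12133 + l/41017 = -1819/12133 - 13510/41017 = -238526753/497659261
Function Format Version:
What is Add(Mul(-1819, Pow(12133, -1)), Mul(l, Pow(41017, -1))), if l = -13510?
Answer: Rational(-238526753, 497659261) ≈ -0.47930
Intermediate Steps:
Add(Mul(-1819, Pow(12133, -1)), Mul(l, Pow(41017, -1))) = Add(Mul(-1819, Pow(12133, -1)), Mul(-13510, Pow(41017, -1))) = Add(Mul(-1819, Rational(1, 12133)), Mul(-13510, Rational(1, 41017))) = Add(Rational(-1819, 12133), Rational(-13510, 41017)) = Rational(-238526753, 497659261)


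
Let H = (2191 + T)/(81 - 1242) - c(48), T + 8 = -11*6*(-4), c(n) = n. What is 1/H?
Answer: -1161/58175 ≈ -0.019957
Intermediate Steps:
T = 256 (T = -8 - 11*6*(-4) = -8 - 66*(-4) = -8 + 264 = 256)
H = -58175/1161 (H = (2191 + 256)/(81 - 1242) - 1*48 = 2447/(-1161) - 48 = 2447*(-1/1161) - 48 = -2447/1161 - 48 = -58175/1161 ≈ -50.108)
1/H = 1/(-58175/1161) = -1161/58175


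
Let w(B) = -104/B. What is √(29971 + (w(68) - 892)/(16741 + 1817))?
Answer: √82862535627166/52581 ≈ 173.12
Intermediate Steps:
√(29971 + (w(68) - 892)/(16741 + 1817)) = √(29971 + (-104/68 - 892)/(16741 + 1817)) = √(29971 + (-104*1/68 - 892)/18558) = √(29971 + (-26/17 - 892)*(1/18558)) = √(29971 - 15190/17*1/18558) = √(29971 - 7595/157743) = √(4727707858/157743) = √82862535627166/52581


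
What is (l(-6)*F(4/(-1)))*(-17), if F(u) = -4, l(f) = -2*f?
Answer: 816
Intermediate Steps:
(l(-6)*F(4/(-1)))*(-17) = (-2*(-6)*(-4))*(-17) = (12*(-4))*(-17) = -48*(-17) = 816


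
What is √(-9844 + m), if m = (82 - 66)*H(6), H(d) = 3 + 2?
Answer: 2*I*√2441 ≈ 98.813*I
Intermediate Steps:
H(d) = 5
m = 80 (m = (82 - 66)*5 = 16*5 = 80)
√(-9844 + m) = √(-9844 + 80) = √(-9764) = 2*I*√2441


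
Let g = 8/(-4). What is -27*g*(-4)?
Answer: -216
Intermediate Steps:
g = -2 (g = 8*(-1/4) = -2)
-27*g*(-4) = -27*(-2)*(-4) = 54*(-4) = -216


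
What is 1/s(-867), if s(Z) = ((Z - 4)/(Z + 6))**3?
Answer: 638277381/660776311 ≈ 0.96595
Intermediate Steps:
s(Z) = (-4 + Z)**3/(6 + Z)**3 (s(Z) = ((-4 + Z)/(6 + Z))**3 = (-4 + Z)**3/(6 + Z)**3)
1/s(-867) = 1/((-4 - 867)**3/(6 - 867)**3) = 1/((-871)**3/(-861)**3) = 1/(-660776311*(-1/638277381)) = 1/(660776311/638277381) = 638277381/660776311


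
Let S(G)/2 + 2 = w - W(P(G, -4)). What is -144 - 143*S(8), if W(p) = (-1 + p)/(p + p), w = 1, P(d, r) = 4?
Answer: 997/4 ≈ 249.25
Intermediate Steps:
W(p) = (-1 + p)/(2*p) (W(p) = (-1 + p)/((2*p)) = (-1 + p)*(1/(2*p)) = (-1 + p)/(2*p))
S(G) = -11/4 (S(G) = -4 + 2*(1 - (-1 + 4)/(2*4)) = -4 + 2*(1 - 3/(2*4)) = -4 + 2*(1 - 1*3/8) = -4 + 2*(1 - 3/8) = -4 + 2*(5/8) = -4 + 5/4 = -11/4)
-144 - 143*S(8) = -144 - 143*(-11/4) = -144 + 1573/4 = 997/4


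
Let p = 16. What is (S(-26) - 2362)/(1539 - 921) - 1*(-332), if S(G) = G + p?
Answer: 101402/309 ≈ 328.16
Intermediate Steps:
S(G) = 16 + G (S(G) = G + 16 = 16 + G)
(S(-26) - 2362)/(1539 - 921) - 1*(-332) = ((16 - 26) - 2362)/(1539 - 921) - 1*(-332) = (-10 - 2362)/618 + 332 = -2372*1/618 + 332 = -1186/309 + 332 = 101402/309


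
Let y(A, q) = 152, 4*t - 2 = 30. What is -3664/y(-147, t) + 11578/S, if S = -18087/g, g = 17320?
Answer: -3818372086/343653 ≈ -11111.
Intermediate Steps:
t = 8 (t = 1/2 + (1/4)*30 = 1/2 + 15/2 = 8)
S = -18087/17320 ≈ -1.0443
-3664/y(-147, t) + 11578/S = -3664/152 + 11578/(-18087/17320) = -3664*1/152 + 11578*(-17320/18087) = -458/19 - 200530960/18087 = -3818372086/343653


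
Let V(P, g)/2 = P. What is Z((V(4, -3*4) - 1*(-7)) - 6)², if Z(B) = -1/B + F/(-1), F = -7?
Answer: 3844/81 ≈ 47.457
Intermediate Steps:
V(P, g) = 2*P
Z(B) = 7 - 1/B (Z(B) = -1/B - 7/(-1) = -1/B - 7*(-1) = -1/B + 7 = 7 - 1/B)
Z((V(4, -3*4) - 1*(-7)) - 6)² = (7 - 1/((2*4 - 1*(-7)) - 6))² = (7 - 1/((8 + 7) - 6))² = (7 - 1/(15 - 6))² = (7 - 1/9)² = (7 - 1*⅑)² = (7 - ⅑)² = (62/9)² = 3844/81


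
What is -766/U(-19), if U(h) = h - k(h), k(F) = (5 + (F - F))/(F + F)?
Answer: 29108/717 ≈ 40.597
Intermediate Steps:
k(F) = 5/(2*F) (k(F) = (5 + 0)/((2*F)) = 5*(1/(2*F)) = 5/(2*F))
U(h) = h - 5/(2*h)
-766/U(-19) = -766/(-19 - 5/2/(-19)) = -766/(-19 - 5/2*(-1/19)) = -766/(-19 + 5/38) = -766/(-717/38) = -766*(-38/717) = 29108/717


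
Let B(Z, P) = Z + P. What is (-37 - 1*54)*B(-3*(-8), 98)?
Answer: -11102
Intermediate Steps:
B(Z, P) = P + Z
(-37 - 1*54)*B(-3*(-8), 98) = (-37 - 1*54)*(98 - 3*(-8)) = (-37 - 54)*(98 + 24) = -91*122 = -11102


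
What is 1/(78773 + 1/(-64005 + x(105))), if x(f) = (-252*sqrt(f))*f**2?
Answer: 1140078459526111155/89807400492250444046134 + 14175*sqrt(105)/25659257283500126870324 ≈ 1.2695e-5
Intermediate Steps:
x(f) = -252*f**(5/2)
1/(78773 + 1/(-64005 + x(105))) = 1/(78773 + 1/(-64005 - 2778300*sqrt(105)))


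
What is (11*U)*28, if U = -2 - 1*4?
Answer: -1848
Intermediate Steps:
U = -6 (U = -2 - 4 = -6)
(11*U)*28 = (11*(-6))*28 = -66*28 = -1848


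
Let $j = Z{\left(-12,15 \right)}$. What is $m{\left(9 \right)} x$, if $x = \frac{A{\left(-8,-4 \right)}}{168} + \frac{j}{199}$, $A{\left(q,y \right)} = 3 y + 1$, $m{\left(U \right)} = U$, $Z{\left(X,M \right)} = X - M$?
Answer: $- \frac{20175}{11144} \approx -1.8104$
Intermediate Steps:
$j = -27$ ($j = -12 - 15 = -27$)
$A{\left(q,y \right)} = 1 + 3 y$
$x = - \frac{6725}{33432}$ ($x = \frac{1 + 3 \left(-4\right)}{168} - \frac{27}{199} = \left(1 - 12\right) \frac{1}{168} - \frac{27}{199} = \left(-11\right) \frac{1}{168} - \frac{27}{199} = - \frac{11}{168} - \frac{27}{199} = - \frac{6725}{33432} \approx -0.20115$)
$m{\left(9 \right)} x = 9 \left(- \frac{6725}{33432}\right) = - \frac{20175}{11144}$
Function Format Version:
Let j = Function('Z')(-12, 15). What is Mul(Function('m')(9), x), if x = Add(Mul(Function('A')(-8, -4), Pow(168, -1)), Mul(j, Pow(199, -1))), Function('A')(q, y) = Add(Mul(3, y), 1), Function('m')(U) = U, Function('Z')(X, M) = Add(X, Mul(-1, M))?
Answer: Rational(-20175, 11144) ≈ -1.8104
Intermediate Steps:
j = -27 (j = Add(-12, Mul(-1, 15)) = Add(-12, -15) = -27)
Function('A')(q, y) = Add(1, Mul(3, y))
x = Rational(-6725, 33432) (x = Add(Mul(Add(1, Mul(3, -4)), Pow(168, -1)), Mul(-27, Pow(199, -1))) = Add(Mul(Add(1, -12), Rational(1, 168)), Mul(-27, Rational(1, 199))) = Add(Mul(-11, Rational(1, 168)), Rational(-27, 199)) = Add(Rational(-11, 168), Rational(-27, 199)) = Rational(-6725, 33432) ≈ -0.20115)
Mul(Function('m')(9), x) = Mul(9, Rational(-6725, 33432)) = Rational(-20175, 11144)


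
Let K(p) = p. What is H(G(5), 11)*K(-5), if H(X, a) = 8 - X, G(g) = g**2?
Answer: 85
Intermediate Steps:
H(G(5), 11)*K(-5) = (8 - 1*5**2)*(-5) = (8 - 1*25)*(-5) = (8 - 25)*(-5) = -17*(-5) = 85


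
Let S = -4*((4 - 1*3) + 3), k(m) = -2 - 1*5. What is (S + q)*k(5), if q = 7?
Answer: 63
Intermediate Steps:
k(m) = -7 (k(m) = -2 - 5 = -7)
S = -16 (S = -4*((4 - 3) + 3) = -4*(1 + 3) = -4*4 = -16)
(S + q)*k(5) = (-16 + 7)*(-7) = -9*(-7) = 63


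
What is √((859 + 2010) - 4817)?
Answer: 2*I*√487 ≈ 44.136*I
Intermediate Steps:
√((859 + 2010) - 4817) = √(2869 - 4817) = √(-1948) = 2*I*√487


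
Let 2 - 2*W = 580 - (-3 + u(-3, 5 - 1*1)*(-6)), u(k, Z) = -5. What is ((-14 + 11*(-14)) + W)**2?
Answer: 786769/4 ≈ 1.9669e+5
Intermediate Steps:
W = -551/2 (W = 1 - (580 - (-3 - 5*(-6)))/2 = 1 - (580 - (-3 + 30))/2 = 1 - (580 - 1*27)/2 = 1 - (580 - 27)/2 = 1 - 1/2*553 = 1 - 553/2 = -551/2 ≈ -275.50)
((-14 + 11*(-14)) + W)**2 = ((-14 + 11*(-14)) - 551/2)**2 = ((-14 - 154) - 551/2)**2 = (-168 - 551/2)**2 = (-887/2)**2 = 786769/4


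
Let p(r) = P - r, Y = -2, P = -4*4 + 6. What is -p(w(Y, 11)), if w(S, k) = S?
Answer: 8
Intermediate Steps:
P = -10 (P = -16 + 6 = -10)
p(r) = -10 - r
-p(w(Y, 11)) = -(-10 - 1*(-2)) = -(-10 + 2) = -1*(-8) = 8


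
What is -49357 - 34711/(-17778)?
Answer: -877434035/17778 ≈ -49355.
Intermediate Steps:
-49357 - 34711/(-17778) = -49357 - 34711*(-1)/17778 = -49357 - 1*(-34711/17778) = -49357 + 34711/17778 = -877434035/17778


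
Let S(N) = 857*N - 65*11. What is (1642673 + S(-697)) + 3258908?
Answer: 4303537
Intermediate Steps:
S(N) = -715 + 857*N (S(N) = 857*N - 715 = -715 + 857*N)
(1642673 + S(-697)) + 3258908 = (1642673 + (-715 + 857*(-697))) + 3258908 = (1642673 + (-715 - 597329)) + 3258908 = (1642673 - 598044) + 3258908 = 1044629 + 3258908 = 4303537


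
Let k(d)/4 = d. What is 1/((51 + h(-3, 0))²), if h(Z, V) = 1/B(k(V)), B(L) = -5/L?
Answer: 1/2601 ≈ 0.00038447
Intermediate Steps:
k(d) = 4*d
h(Z, V) = -4*V/5 (h(Z, V) = 1/(-5*1/(4*V)) = 1/(-5/(4*V)) = -4*V/5)
1/((51 + h(-3, 0))²) = 1/((51 - ⅘*0)²) = 1/((51 + 0)²) = 1/(51²) = 1/2601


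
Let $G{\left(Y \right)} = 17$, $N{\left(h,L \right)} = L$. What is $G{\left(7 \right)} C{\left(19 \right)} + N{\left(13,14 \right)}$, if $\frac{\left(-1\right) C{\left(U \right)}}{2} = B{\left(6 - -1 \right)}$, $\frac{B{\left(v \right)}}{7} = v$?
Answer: $-1652$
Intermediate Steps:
$B{\left(v \right)} = 7 v$
$C{\left(U \right)} = -98$ ($C{\left(U \right)} = - 2 \cdot 7 \left(6 - -1\right) = - 2 \cdot 7 \left(6 + 1\right) = - 2 \cdot 7 \cdot 7 = \left(-2\right) 49 = -98$)
$G{\left(7 \right)} C{\left(19 \right)} + N{\left(13,14 \right)} = 17 \left(-98\right) + 14 = -1666 + 14 = -1652$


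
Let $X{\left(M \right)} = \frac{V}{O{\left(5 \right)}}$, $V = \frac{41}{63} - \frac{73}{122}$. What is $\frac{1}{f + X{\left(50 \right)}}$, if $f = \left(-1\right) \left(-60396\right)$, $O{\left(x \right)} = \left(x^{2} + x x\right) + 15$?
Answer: $\frac{38430}{2321018311} \approx 1.6557 \cdot 10^{-5}$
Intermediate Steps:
$O{\left(x \right)} = 15 + 2 x^{2}$ ($O{\left(x \right)} = \left(x^{2} + x^{2}\right) + 15 = 2 x^{2} + 15 = 15 + 2 x^{2}$)
$V = \frac{403}{7686}$ ($V = 41 \cdot \frac{1}{63} - \frac{73}{122} = \frac{41}{63} - \frac{73}{122} = \frac{403}{7686} \approx 0.052433$)
$X{\left(M \right)} = \frac{31}{38430}$ ($X{\left(M \right)} = \frac{403}{7686 \left(15 + 2 \cdot 5^{2}\right)} = \frac{403}{7686 \left(15 + 2 \cdot 25\right)} = \frac{403}{7686 \left(15 + 50\right)} = \frac{403}{7686 \cdot 65} = \frac{403}{7686} \cdot \frac{1}{65} = \frac{31}{38430}$)
$f = 60396$
$\frac{1}{f + X{\left(50 \right)}} = \frac{1}{60396 + \frac{31}{38430}} = \frac{1}{\frac{2321018311}{38430}} = \frac{38430}{2321018311}$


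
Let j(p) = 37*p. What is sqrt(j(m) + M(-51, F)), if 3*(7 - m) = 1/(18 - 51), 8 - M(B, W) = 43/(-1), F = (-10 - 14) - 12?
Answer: sqrt(337997)/33 ≈ 17.617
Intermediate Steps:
F = -36 (F = -24 - 12 = -36)
M(B, W) = 51 (M(B, W) = 8 - 43/(-1) = 8 - 43*(-1) = 8 - 1*(-43) = 8 + 43 = 51)
m = 694/99 (m = 7 - 1/(3*(18 - 51)) = 7 - 1/3/(-33) = 7 - 1/3*(-1/33) = 7 + 1/99 = 694/99 ≈ 7.0101)
sqrt(j(m) + M(-51, F)) = sqrt(37*(694/99) + 51) = sqrt(25678/99 + 51) = sqrt(30727/99) = sqrt(337997)/33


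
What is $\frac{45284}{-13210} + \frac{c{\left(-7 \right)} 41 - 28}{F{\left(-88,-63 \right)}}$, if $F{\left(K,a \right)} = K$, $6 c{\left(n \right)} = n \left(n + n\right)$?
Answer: $- \frac{1699283}{158520} \approx -10.72$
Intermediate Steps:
$c{\left(n \right)} = \frac{n^{2}}{3}$ ($c{\left(n \right)} = \frac{n \left(n + n\right)}{6} = \frac{n 2 n}{6} = \frac{2 n^{2}}{6} = \frac{n^{2}}{3}$)
$\frac{45284}{-13210} + \frac{c{\left(-7 \right)} 41 - 28}{F{\left(-88,-63 \right)}} = \frac{45284}{-13210} + \frac{\frac{\left(-7\right)^{2}}{3} \cdot 41 - 28}{-88} = 45284 \left(- \frac{1}{13210}\right) + \left(\frac{1}{3} \cdot 49 \cdot 41 - 28\right) \left(- \frac{1}{88}\right) = - \frac{22642}{6605} + \left(\frac{49}{3} \cdot 41 - 28\right) \left(- \frac{1}{88}\right) = - \frac{22642}{6605} + \left(\frac{2009}{3} - 28\right) \left(- \frac{1}{88}\right) = - \frac{22642}{6605} + \frac{1925}{3} \left(- \frac{1}{88}\right) = - \frac{22642}{6605} - \frac{175}{24} = - \frac{1699283}{158520}$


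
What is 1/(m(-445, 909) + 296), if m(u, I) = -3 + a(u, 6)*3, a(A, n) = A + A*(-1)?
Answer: 1/293 ≈ 0.0034130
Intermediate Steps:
a(A, n) = 0 (a(A, n) = A - A = 0)
m(u, I) = -3 (m(u, I) = -3 + 0*3 = -3 + 0 = -3)
1/(m(-445, 909) + 296) = 1/(-3 + 296) = 1/293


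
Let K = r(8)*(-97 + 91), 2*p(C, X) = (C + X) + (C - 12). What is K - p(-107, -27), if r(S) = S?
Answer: 157/2 ≈ 78.500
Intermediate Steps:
p(C, X) = -6 + C + X/2 (p(C, X) = ((C + X) + (C - 12))/2 = ((C + X) + (-12 + C))/2 = (-12 + X + 2*C)/2 = -6 + C + X/2)
K = -48 (K = 8*(-97 + 91) = 8*(-6) = -48)
K - p(-107, -27) = -48 - (-6 - 107 + (1/2)*(-27)) = -48 - (-6 - 107 - 27/2) = -48 - 1*(-253/2) = -48 + 253/2 = 157/2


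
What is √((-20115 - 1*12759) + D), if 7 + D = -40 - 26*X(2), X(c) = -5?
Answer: 11*I*√271 ≈ 181.08*I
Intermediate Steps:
D = 83 (D = -7 + (-40 - 26*(-5)) = -7 + (-40 + 130) = -7 + 90 = 83)
√((-20115 - 1*12759) + D) = √((-20115 - 1*12759) + 83) = √((-20115 - 12759) + 83) = √(-32874 + 83) = √(-32791) = 11*I*√271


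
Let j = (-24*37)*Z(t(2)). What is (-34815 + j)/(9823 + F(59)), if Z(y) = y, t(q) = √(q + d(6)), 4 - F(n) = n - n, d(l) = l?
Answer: -34815/9827 - 1776*√2/9827 ≈ -3.7984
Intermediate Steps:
F(n) = 4 (F(n) = 4 - (n - n) = 4 - 1*0 = 4 + 0 = 4)
t(q) = √(6 + q) (t(q) = √(q + 6) = √(6 + q))
j = -1776*√2 (j = (-24*37)*√(6 + 2) = -1776*√2 ≈ -2511.6)
(-34815 + j)/(9823 + F(59)) = (-34815 - 1776*√2)/(9823 + 4) = (-34815 - 1776*√2)/9827 = (-34815 - 1776*√2)*(1/9827) = -34815/9827 - 1776*√2/9827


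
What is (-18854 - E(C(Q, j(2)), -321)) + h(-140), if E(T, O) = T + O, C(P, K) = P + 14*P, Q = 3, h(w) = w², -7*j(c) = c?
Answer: 1022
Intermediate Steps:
j(c) = -c/7
C(P, K) = 15*P
E(T, O) = O + T
(-18854 - E(C(Q, j(2)), -321)) + h(-140) = (-18854 - (-321 + 15*3)) + (-140)² = (-18854 - (-321 + 45)) + 19600 = (-18854 - 1*(-276)) + 19600 = (-18854 + 276) + 19600 = -18578 + 19600 = 1022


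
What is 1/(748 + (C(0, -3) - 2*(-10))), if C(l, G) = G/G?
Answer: 1/769 ≈ 0.0013004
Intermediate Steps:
C(l, G) = 1
1/(748 + (C(0, -3) - 2*(-10))) = 1/(748 + (1 - 2*(-10))) = 1/(748 + (1 + 20)) = 1/(748 + 21) = 1/769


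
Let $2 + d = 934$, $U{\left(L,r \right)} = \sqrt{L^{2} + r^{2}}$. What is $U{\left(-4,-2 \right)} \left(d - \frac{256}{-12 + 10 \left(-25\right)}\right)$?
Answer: $\frac{244440 \sqrt{5}}{131} \approx 4172.4$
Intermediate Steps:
$d = 932$ ($d = -2 + 934 = 932$)
$U{\left(-4,-2 \right)} \left(d - \frac{256}{-12 + 10 \left(-25\right)}\right) = \sqrt{\left(-4\right)^{2} + \left(-2\right)^{2}} \left(932 - \frac{256}{-12 + 10 \left(-25\right)}\right) = \sqrt{16 + 4} \left(932 - \frac{256}{-12 - 250}\right) = \sqrt{20} \left(932 - \frac{256}{-262}\right) = 2 \sqrt{5} \left(932 - 256 \left(- \frac{1}{262}\right)\right) = 2 \sqrt{5} \left(932 - - \frac{128}{131}\right) = 2 \sqrt{5} \left(932 + \frac{128}{131}\right) = 2 \sqrt{5} \cdot \frac{122220}{131} = \frac{244440 \sqrt{5}}{131}$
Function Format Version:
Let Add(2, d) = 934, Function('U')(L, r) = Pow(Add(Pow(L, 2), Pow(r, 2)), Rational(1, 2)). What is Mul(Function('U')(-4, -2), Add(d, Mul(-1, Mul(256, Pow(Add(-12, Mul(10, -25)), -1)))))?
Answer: Mul(Rational(244440, 131), Pow(5, Rational(1, 2))) ≈ 4172.4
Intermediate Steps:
d = 932 (d = Add(-2, 934) = 932)
Mul(Function('U')(-4, -2), Add(d, Mul(-1, Mul(256, Pow(Add(-12, Mul(10, -25)), -1))))) = Mul(Pow(Add(Pow(-4, 2), Pow(-2, 2)), Rational(1, 2)), Add(932, Mul(-1, Mul(256, Pow(Add(-12, Mul(10, -25)), -1))))) = Mul(Pow(Add(16, 4), Rational(1, 2)), Add(932, Mul(-1, Mul(256, Pow(Add(-12, -250), -1))))) = Mul(Pow(20, Rational(1, 2)), Add(932, Mul(-1, Mul(256, Pow(-262, -1))))) = Mul(Mul(2, Pow(5, Rational(1, 2))), Add(932, Mul(-1, Mul(256, Rational(-1, 262))))) = Mul(Mul(2, Pow(5, Rational(1, 2))), Add(932, Mul(-1, Rational(-128, 131)))) = Mul(Mul(2, Pow(5, Rational(1, 2))), Add(932, Rational(128, 131))) = Mul(Mul(2, Pow(5, Rational(1, 2))), Rational(122220, 131)) = Mul(Rational(244440, 131), Pow(5, Rational(1, 2)))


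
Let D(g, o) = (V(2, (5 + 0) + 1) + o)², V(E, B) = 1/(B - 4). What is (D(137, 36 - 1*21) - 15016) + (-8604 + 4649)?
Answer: -74923/4 ≈ -18731.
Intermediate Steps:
V(E, B) = 1/(-4 + B)
D(g, o) = (½ + o)² (D(g, o) = (1/(-4 + ((5 + 0) + 1)) + o)² = (1/(-4 + (5 + 1)) + o)² = (1/(-4 + 6) + o)² = (1/2 + o)² = (½ + o)²)
(D(137, 36 - 1*21) - 15016) + (-8604 + 4649) = ((1 + 2*(36 - 1*21))²/4 - 15016) + (-8604 + 4649) = ((1 + 2*(36 - 21))²/4 - 15016) - 3955 = ((1 + 2*15)²/4 - 15016) - 3955 = ((1 + 30)²/4 - 15016) - 3955 = ((¼)*31² - 15016) - 3955 = ((¼)*961 - 15016) - 3955 = (961/4 - 15016) - 3955 = -59103/4 - 3955 = -74923/4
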